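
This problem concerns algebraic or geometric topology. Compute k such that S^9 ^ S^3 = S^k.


S^m ^ S^n = S^{m+n}.
k = 9 + 3 = 12

12


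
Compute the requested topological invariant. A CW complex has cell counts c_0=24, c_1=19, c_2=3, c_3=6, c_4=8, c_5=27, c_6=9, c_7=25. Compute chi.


chi = sum_k (-1)^k c_k.
= (-1)^0*24 + (-1)^1*19 + (-1)^2*3 + (-1)^3*6 + (-1)^4*8 + (-1)^5*27 + (-1)^6*9 + (-1)^7*25
= (24) + (-19) + (3) + (-6) + (8) + (-27) + (9) + (-25)
= -33

-33


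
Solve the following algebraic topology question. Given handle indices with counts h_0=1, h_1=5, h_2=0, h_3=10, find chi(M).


Handles of index k contribute (-1)^k to chi (same as CW cells).
chi = (1) + (-5) + (0) + (-10) = -14

-14


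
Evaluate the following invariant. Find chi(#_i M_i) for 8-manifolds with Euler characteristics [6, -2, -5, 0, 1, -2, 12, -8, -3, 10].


For n-manifolds: chi(A#B) = chi(A) + chi(B) - chi(S^8).
chi(S^8) = 1 + (-1)^8 = 2.
chi(#) = (sum chi_i) - (10-1)*chi(S^8) = 9 - 9*2 = -9

-9


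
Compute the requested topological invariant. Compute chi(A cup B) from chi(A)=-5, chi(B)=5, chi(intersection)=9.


chi(A cup B) = chi(A) + chi(B) - chi(A cap B)
= -5 + (5) - (9)
= -9

-9


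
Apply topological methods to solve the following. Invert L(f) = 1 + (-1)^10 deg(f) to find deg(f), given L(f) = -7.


L(f) = 1 + (-1)^10 deg(f) on S^10.
-7 = 1 + (-1)^10 * deg(f)
(-1)^10 * deg(f) = -8
deg(f) = -8

-8


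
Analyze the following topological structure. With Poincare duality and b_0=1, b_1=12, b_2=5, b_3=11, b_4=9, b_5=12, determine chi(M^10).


By Poincare duality b_k = b_{10-k}, so full Betti numbers: b_0=1, b_1=12, b_2=5, b_3=11, b_4=9, b_5=12, b_6=9, b_7=11, b_8=5, b_9=12, b_10=1.
chi = sum (-1)^k b_k = -28

-28


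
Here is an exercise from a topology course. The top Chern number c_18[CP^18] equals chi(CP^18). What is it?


For any closed oriented manifold, <e(TM),[M]> = chi(M).
chi(CP^18) = 18+1 = 19

19


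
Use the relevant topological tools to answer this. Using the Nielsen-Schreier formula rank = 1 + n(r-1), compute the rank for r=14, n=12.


Nielsen-Schreier: an index-n subgroup of F_r is free of rank 1 + n(r-1).
Equivalently: chi(cover) = n*chi(base); chi(vee_r S^1) = 1 - 14 = -13.
chi(E) = 12*(-13) = -156; rank = 1 - chi(E) = 1 - (-156) = 157.
rank = 1 + 12*(14-1) = 1 + 156 = 157

157


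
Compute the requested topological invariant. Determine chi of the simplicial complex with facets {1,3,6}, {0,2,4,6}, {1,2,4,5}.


Enumerate all faces; f-vector: f_0=7, f_1=14, f_2=9, f_3=2.
chi = sum (-1)^k f_k = 0

0


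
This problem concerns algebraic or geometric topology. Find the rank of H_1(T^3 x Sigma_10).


pi_1(A x B) = pi_1(A) x pi_1(B); rank of abelianization = b_1.
b_1(T^3) = 3, b_1(Sigma_10) = 2*10 = 20.
b_1(product) = 3 + 20 = 23

23


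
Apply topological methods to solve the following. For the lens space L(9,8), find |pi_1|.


pi_1(L(p,q)) = Z/pZ for any q coprime to p.
|pi_1(L(9,8))| = 9

9


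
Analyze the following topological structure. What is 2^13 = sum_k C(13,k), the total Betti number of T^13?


b_k(T^13) = C(13,k), so the sum over k is sum_k C(13,k) = 2^13.
Total = 2^13 = 8192

8192


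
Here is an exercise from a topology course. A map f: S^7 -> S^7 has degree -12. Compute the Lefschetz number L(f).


On S^7: L(f) = tr(f_0*) + (-1)^7 tr(f_7*) = 1 + (-1)^7 * deg(f).
L(f) = 1 + (-1)^7 * -12 = 1 + 12 = 13

13


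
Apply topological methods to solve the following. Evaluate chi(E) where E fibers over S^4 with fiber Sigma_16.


chi(S^4) = 2 (n even), chi(Sigma_16) = 2 - 2*16 = -30.
chi(E) = 2 * (-30) = -60

-60


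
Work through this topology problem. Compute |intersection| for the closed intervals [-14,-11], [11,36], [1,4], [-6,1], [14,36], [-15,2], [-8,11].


Intersection = [max(a_i), min(b_i)] = [14, -11].
Since 14 > -11, the intersection is empty.
Length = 0

0


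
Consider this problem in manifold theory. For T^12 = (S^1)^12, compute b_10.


By the Kunneth formula, b_k(T^n) = C(n,k).
b_10(T^12) = C(12,10).
C(12,10) = 12!/(10!*2!) = 66

66


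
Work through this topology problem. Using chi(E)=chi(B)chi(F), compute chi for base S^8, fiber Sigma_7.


chi(S^8) = 2 (n even), chi(Sigma_7) = 2 - 2*7 = -12.
chi(E) = 2 * (-12) = -24

-24


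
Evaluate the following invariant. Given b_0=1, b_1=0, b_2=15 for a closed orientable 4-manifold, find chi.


By Poincare duality b_k = b_{4-k}, so full Betti numbers: b_0=1, b_1=0, b_2=15, b_3=0, b_4=1.
chi = sum (-1)^k b_k = 17

17


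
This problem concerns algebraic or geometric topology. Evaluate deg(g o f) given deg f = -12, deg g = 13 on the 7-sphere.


Degree is multiplicative under composition: deg(g o f) = deg(g) * deg(f).
= 13 * -12 = -156

-156


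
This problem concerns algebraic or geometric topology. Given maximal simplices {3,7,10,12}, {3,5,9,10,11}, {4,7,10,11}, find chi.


Enumerate all faces; f-vector: f_0=8, f_1=19, f_2=18, f_3=7, f_4=1.
chi = sum (-1)^k f_k = 1

1


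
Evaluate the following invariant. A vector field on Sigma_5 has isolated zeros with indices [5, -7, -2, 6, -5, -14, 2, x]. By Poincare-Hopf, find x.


Poincare-Hopf: sum of indices = chi(M).
chi(Sigma_5) = 2 - 2*5 = -8.
Sum of known indices = -15.
x = chi - (sum known) = -8 - (-15) = 7

7


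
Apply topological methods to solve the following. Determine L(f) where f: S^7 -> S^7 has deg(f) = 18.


On S^7: L(f) = tr(f_0*) + (-1)^7 tr(f_7*) = 1 + (-1)^7 * deg(f).
L(f) = 1 + (-1)^7 * 18 = 1 + -18 = -17

-17


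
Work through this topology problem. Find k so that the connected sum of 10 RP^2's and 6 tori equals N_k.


Since a >= 1, the sum is non-orientable; each T^2 can be replaced by RP^2 # RP^2 (since T^2#RP^2 = 3RP^2).
Total crosscaps k = 10 + 2*6 = 22.
Check via chi: chi = 10*1 + 6*0 - (10+6-1)*2 = -20 = 2 - k = -20. Consistent.

22


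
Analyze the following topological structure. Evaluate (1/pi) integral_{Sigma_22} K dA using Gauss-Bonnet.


Gauss-Bonnet: integral K dA = 2*pi*chi(M).
chi(Sigma_22) = 2 - 2*22 = -42.
(integral K dA)/pi = 2*chi = 2*(-42) = -84

-84


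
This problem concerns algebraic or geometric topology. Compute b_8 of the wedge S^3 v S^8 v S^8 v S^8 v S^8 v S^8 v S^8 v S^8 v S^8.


For a wedge of spheres, H_k (k>0) is free on one generator per sphere of dimension k.
Spheres of dimension 8: count = 8.
b_8 = 8

8


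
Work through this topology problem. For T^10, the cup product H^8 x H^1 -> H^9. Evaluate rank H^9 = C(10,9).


Cup product: H^p x H^q -> H^{p+q}; here p+q = 8+1 = 9.
rank H^k(T^n) = C(n,k).
C(10,9) = 10

10


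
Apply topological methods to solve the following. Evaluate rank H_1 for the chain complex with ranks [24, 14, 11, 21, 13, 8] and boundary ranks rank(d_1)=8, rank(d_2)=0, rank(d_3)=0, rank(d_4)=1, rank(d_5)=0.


rank H_k = rank(ker d_k) - rank(im d_{k+1}).
rank(ker d_1) = rank(C_1) - rank(d_1) = 14 - 8 = 6.
rank(im d_{1+1}) = 0.
rank H_1 = 6 - 0 = 6

6


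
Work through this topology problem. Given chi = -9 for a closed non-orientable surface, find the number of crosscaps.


chi = 2 - k for closed non-orientable surfaces with k crosscaps.
-9 = 2 - k
k = 2 - (-9) = 11

11


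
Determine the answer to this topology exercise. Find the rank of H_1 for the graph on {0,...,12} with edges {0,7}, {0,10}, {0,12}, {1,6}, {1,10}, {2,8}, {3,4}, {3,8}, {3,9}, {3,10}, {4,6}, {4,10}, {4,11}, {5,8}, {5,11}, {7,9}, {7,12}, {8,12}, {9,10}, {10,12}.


b_1 = E - V + (number of components).
E = 20, V = 13, components = 1.
b_1 = 20 - 13 + 1 = 8

8


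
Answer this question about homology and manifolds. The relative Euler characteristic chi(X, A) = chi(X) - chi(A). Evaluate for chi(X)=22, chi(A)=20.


Relative Euler characteristic: chi(X, A) = chi(X) - chi(A).
= 22 - (20) = 2

2


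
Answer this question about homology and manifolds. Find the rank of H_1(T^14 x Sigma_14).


pi_1(A x B) = pi_1(A) x pi_1(B); rank of abelianization = b_1.
b_1(T^14) = 14, b_1(Sigma_14) = 2*14 = 28.
b_1(product) = 14 + 28 = 42

42


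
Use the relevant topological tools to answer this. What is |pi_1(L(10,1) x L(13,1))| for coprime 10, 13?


pi_1(X x Y) = pi_1(X) x pi_1(Y).
pi_1(L(10,1)) = Z/10, pi_1(L(13,1)) = Z/13.
|Z/10 x Z/13| = 10 * 13 = 130

130


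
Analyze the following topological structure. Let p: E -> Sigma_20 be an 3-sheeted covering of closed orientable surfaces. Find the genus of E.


For an n-sheeted cover: chi(E) = n * chi(B).
chi(Sigma_20) = 2 - 2*20 = -38.
chi(E) = 3 * (-38) = -114.
genus(E) = (2 - chi(E))/2 = (2 - (-114))/2 = 116/2 = 58

58


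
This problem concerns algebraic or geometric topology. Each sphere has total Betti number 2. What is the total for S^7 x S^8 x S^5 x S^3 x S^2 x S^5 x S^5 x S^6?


Total Betti number is multiplicative under products.
Each S^d (d>=1) has total Betti number 2.
There are 8 sphere factors.
Total = 2^8 = 256

256


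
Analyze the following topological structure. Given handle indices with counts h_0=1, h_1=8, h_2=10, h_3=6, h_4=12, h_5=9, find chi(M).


Handles of index k contribute (-1)^k to chi (same as CW cells).
chi = (1) + (-8) + (10) + (-6) + (12) + (-9) = 0

0


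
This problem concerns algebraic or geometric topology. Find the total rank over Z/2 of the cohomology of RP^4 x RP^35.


dim H^*(RP^n; Z/2) = n+1 (one Z/2 in each degree 0..n).
Total Betti number is multiplicative.
Total = (4+1) * (35+1) = 5 * 36 = 180

180


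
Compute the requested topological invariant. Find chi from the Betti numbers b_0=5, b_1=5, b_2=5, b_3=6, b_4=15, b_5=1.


chi = sum_k (-1)^k b_k.
= (5) + (-5) + (5) + (-6) + (15) + (-1)
= 13

13


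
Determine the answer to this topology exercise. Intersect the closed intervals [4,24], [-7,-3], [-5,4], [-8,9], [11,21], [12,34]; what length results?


Intersection = [max(a_i), min(b_i)] = [12, -3].
Since 12 > -3, the intersection is empty.
Length = 0

0


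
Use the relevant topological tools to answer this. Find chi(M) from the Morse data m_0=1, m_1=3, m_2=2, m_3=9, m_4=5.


Morse theory: chi(M) = sum_k (-1)^k m_k where m_k = #(index-k critical points).
= (1) + (-3) + (2) + (-9) + (5) = -4

-4


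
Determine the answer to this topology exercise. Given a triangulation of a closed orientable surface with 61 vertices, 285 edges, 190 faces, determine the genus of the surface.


chi = V - E + F = 61 - 285 + 190 = -34
For orientable closed surface: chi = 2 - 2g, so g = (2 - chi)/2.
g = (2 - (-34)) / 2 = 36 / 2 = 18

18


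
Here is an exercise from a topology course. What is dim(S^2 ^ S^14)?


S^m ^ S^n = S^{m+n}.
k = 2 + 14 = 16

16


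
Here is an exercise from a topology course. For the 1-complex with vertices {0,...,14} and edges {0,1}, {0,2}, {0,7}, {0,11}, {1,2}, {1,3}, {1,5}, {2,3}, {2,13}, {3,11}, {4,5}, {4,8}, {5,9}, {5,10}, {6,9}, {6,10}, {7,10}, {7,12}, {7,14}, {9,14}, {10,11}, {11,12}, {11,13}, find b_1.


b_1 = E - V + (number of components).
E = 23, V = 15, components = 1.
b_1 = 23 - 15 + 1 = 9

9


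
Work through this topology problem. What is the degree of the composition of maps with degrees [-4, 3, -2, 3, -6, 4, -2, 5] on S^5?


Degree is multiplicative: deg(composition) = product of degrees.
= (-4) * (3) * (-2) * (3) * (-6) * (4) * (-2) * (5) = 17280

17280


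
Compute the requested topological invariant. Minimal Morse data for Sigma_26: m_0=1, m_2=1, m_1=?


A perfect Morse function has m_k = b_k.
For Sigma_26: b_0=1, b_1=2g=52, b_2=1.
Saddles m_1 = 2g = 52

52


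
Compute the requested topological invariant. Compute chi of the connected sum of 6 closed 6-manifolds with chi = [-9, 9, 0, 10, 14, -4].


For n-manifolds: chi(A#B) = chi(A) + chi(B) - chi(S^6).
chi(S^6) = 1 + (-1)^6 = 2.
chi(#) = (sum chi_i) - (6-1)*chi(S^6) = 20 - 5*2 = 10

10


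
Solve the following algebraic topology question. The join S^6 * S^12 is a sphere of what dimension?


Join of spheres: S^m * S^n = S^{m+n+1}.
dim = 6 + 12 + 1 = 19

19


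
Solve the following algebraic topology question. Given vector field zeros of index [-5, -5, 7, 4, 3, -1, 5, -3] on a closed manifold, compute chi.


Poincare-Hopf: chi(M) = sum of indices of zeros.
chi = (-5) + (-5) + (7) + (4) + (3) + (-1) + (5) + (-3) = 5

5


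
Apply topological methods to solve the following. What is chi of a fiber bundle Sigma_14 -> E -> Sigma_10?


For a fiber bundle F -> E -> B (with CW structure): chi(E) = chi(B) * chi(F).
chi(Sigma_10) = -18, chi(Sigma_14) = -26.
chi(E) = (-18) * (-26) = 468

468


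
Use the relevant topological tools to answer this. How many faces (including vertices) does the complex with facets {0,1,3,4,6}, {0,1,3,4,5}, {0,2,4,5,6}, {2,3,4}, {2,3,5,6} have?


Each maximal simplex on m vertices has 2^m - 1 nonempty faces.
Take the union (dedupe shared faces).
Total distinct faces = 73

73


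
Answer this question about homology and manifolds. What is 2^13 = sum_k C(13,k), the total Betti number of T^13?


b_k(T^13) = C(13,k), so the sum over k is sum_k C(13,k) = 2^13.
Total = 2^13 = 8192

8192


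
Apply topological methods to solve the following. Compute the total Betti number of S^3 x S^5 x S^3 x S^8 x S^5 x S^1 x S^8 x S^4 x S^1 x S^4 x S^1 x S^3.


Total Betti number is multiplicative under products.
Each S^d (d>=1) has total Betti number 2.
There are 12 sphere factors.
Total = 2^12 = 4096

4096


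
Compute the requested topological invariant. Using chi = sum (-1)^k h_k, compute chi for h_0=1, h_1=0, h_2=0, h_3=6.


Handles of index k contribute (-1)^k to chi (same as CW cells).
chi = (1) + (0) + (0) + (-6) = -5

-5


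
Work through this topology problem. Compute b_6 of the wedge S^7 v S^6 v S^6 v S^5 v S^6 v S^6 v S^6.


For a wedge of spheres, H_k (k>0) is free on one generator per sphere of dimension k.
Spheres of dimension 6: count = 5.
b_6 = 5

5


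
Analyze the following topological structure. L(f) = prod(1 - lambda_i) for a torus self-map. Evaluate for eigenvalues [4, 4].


For a torus self-map: L(f) = det(I - A) where A acts on H_1.
L(f) = (1-4) * (1-4) = -3 * -3 = 9

9


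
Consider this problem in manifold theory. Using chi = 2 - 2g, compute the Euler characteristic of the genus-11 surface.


For a closed orientable surface of genus g: chi = 2 - 2g.
Here g = 11.
chi = 2 - 2*11 = 2 - 22 = -20

-20


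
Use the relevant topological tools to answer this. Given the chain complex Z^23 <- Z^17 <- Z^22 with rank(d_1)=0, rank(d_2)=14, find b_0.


rank H_k = rank(ker d_k) - rank(im d_{k+1}).
rank(ker d_0) = rank(C_0) - rank(d_0) = 23 - 0 = 23.
rank(im d_{0+1}) = 0.
rank H_0 = 23 - 0 = 23

23


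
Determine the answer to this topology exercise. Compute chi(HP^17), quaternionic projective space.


HP^17 has one cell in each dimension 0, 4, ..., 4*17 (17+1 cells, all even-dim).
chi = 17 + 1 = 18

18


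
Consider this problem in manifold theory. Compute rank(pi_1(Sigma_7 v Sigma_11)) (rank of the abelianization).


For a wedge: H_1(A v B) = H_1(A) + H_1(B).
b_1(Sigma_7) = 14, b_1(Sigma_11) = 22.
b_1 = 14 + 22 = 36

36


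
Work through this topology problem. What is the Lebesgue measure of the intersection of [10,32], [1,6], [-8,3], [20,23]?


Intersection = [max(a_i), min(b_i)] = [20, 3].
Since 20 > 3, the intersection is empty.
Length = 0

0


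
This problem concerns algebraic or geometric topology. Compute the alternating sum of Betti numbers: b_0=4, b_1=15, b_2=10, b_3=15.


chi = sum_k (-1)^k b_k.
= (4) + (-15) + (10) + (-15)
= -16

-16


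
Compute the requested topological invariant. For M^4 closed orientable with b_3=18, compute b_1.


Poincare duality for closed orientable n-manifolds: b_k = b_{n-k}.
Here n = 4, so b_1 = b_3 = 18

18


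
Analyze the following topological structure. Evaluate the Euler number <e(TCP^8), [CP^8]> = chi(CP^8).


For any closed oriented manifold, <e(TM),[M]> = chi(M).
chi(CP^8) = 8+1 = 9

9


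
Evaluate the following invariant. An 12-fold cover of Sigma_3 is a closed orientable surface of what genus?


For an n-sheeted cover: chi(E) = n * chi(B).
chi(Sigma_3) = 2 - 2*3 = -4.
chi(E) = 12 * (-4) = -48.
genus(E) = (2 - chi(E))/2 = (2 - (-48))/2 = 50/2 = 25

25


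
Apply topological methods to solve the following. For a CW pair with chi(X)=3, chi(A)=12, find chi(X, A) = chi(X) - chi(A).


Relative Euler characteristic: chi(X, A) = chi(X) - chi(A).
= 3 - (12) = -9

-9


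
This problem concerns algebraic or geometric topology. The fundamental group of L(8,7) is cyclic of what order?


pi_1(L(p,q)) = Z/pZ for any q coprime to p.
|pi_1(L(8,7))| = 8

8


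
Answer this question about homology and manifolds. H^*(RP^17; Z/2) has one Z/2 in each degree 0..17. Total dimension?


H^k(RP^17; Z/2) = Z/2 for each 0 <= k <= 17.
Total dimension = 17 + 1 = 18

18


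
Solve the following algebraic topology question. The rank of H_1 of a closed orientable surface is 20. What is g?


For a closed orientable surface: b_1 = 2g.
20 = 2g
g = 20 / 2 = 10

10


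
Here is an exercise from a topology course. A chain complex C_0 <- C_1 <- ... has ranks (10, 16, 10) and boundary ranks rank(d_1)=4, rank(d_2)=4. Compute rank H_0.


rank H_k = rank(ker d_k) - rank(im d_{k+1}).
rank(ker d_0) = rank(C_0) - rank(d_0) = 10 - 0 = 10.
rank(im d_{0+1}) = 4.
rank H_0 = 10 - 4 = 6

6


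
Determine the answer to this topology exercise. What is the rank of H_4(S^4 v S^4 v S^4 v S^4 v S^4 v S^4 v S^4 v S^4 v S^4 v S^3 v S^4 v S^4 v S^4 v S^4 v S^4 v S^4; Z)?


For a wedge of spheres, H_k (k>0) is free on one generator per sphere of dimension k.
Spheres of dimension 4: count = 15.
b_4 = 15

15


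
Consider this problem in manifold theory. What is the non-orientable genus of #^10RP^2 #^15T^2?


Since a >= 1, the sum is non-orientable; each T^2 can be replaced by RP^2 # RP^2 (since T^2#RP^2 = 3RP^2).
Total crosscaps k = 10 + 2*15 = 40.
Check via chi: chi = 10*1 + 15*0 - (10+15-1)*2 = -38 = 2 - k = -38. Consistent.

40


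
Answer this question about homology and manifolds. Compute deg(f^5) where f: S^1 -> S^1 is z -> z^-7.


deg(f) = -7. Degree is multiplicative: deg(f^5) = (deg f)^5.
deg(f^5) = (-7)^5 = -16807

-16807


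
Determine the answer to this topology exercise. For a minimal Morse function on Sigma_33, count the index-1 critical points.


A perfect Morse function has m_k = b_k.
For Sigma_33: b_0=1, b_1=2g=66, b_2=1.
Saddles m_1 = 2g = 66

66


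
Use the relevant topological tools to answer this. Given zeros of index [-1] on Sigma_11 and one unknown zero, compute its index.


Poincare-Hopf: sum of indices = chi(M).
chi(Sigma_11) = 2 - 2*11 = -20.
Sum of known indices = -1.
x = chi - (sum known) = -20 - (-1) = -19

-19


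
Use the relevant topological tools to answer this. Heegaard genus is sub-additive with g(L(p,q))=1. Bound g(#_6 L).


Heegaard genus satisfies g(A#B) <= g(A) + g(B).
Each lens space has g = 1.
Upper bound: 6 * 1 = 6

6


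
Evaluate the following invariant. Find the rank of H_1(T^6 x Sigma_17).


pi_1(A x B) = pi_1(A) x pi_1(B); rank of abelianization = b_1.
b_1(T^6) = 6, b_1(Sigma_17) = 2*17 = 34.
b_1(product) = 6 + 34 = 40

40


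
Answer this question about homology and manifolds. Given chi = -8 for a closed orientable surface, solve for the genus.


chi = 2 - 2g for closed orientable surfaces.
-8 = 2 - 2g
2g = 2 - (-8) = 10
g = 5

5


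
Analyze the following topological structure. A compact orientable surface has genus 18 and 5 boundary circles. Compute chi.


For a compact orientable surface with genus g and b boundary components: chi = 2 - 2g - b.
chi = 2 - 2*18 - 5 = 2 - 36 - 5 = -39

-39


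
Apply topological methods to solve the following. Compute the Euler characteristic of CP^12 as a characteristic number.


For any closed oriented manifold, <e(TM),[M]> = chi(M).
chi(CP^12) = 12+1 = 13

13


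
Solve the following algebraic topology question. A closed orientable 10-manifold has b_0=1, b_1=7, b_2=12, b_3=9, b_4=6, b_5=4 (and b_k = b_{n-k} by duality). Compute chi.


By Poincare duality b_k = b_{10-k}, so full Betti numbers: b_0=1, b_1=7, b_2=12, b_3=9, b_4=6, b_5=4, b_6=6, b_7=9, b_8=12, b_9=7, b_10=1.
chi = sum (-1)^k b_k = 2

2


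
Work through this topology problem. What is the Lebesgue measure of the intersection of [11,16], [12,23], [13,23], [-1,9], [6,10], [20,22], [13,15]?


Intersection = [max(a_i), min(b_i)] = [20, 9].
Since 20 > 9, the intersection is empty.
Length = 0

0


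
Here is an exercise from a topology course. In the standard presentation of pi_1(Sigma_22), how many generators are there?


Standard presentation: pi_1(Sigma_g) = <a_1,b_1,...,a_g,b_g | [a_1,b_1]...[a_g,b_g] = 1>.
Number of generators = 2g = 2*22 = 44

44


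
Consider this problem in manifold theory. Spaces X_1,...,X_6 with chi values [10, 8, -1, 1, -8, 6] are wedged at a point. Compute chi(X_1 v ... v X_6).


chi(A v B) = chi(A) + chi(B) - 1 (one point identified).
For 6 spaces: chi = (sum chi_i) - (6 - 1).
sum = 16; chi = 16 - 5 = 11

11


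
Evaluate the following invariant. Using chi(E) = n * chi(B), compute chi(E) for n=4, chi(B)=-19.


For a finite covering: chi(E) = (number of sheets) * chi(B).
chi(E) = 4 * (-19) = -76

-76


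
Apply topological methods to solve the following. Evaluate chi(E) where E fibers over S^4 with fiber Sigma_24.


chi(S^4) = 2 (n even), chi(Sigma_24) = 2 - 2*24 = -46.
chi(E) = 2 * (-46) = -92

-92


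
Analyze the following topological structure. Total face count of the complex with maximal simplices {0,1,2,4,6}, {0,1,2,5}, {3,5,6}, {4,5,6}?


Each maximal simplex on m vertices has 2^m - 1 nonempty faces.
Take the union (dedupe shared faces).
Total distinct faces = 46

46


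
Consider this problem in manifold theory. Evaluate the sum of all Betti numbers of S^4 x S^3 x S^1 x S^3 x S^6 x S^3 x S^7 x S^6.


Total Betti number is multiplicative under products.
Each S^d (d>=1) has total Betti number 2.
There are 8 sphere factors.
Total = 2^8 = 256

256


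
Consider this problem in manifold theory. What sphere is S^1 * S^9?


Join of spheres: S^m * S^n = S^{m+n+1}.
dim = 1 + 9 + 1 = 11

11


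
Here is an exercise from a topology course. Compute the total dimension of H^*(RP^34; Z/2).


H^k(RP^34; Z/2) = Z/2 for each 0 <= k <= 34.
Total dimension = 34 + 1 = 35

35


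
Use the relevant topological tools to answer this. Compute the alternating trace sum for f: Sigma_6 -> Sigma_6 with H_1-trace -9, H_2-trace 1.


L(f) = tr(f_0*) - tr(f_1*) + tr(f_2*).
= 1 - (-9) + (1)
= 11

11


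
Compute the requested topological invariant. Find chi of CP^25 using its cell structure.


CP^25 has one cell in each even dimension 0, 2, ..., 2*25 (25+1 cells total).
All cells are even-dimensional, so chi = number of cells.
chi = 25 + 1 = 26

26


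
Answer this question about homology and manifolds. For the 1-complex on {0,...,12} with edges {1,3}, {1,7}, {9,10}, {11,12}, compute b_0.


Run DFS/union-find over 13 vertices.
V = 13, E = 4.
Number of components = 9

9


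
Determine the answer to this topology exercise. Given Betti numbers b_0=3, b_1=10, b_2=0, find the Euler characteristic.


chi = sum_k (-1)^k b_k.
= (3) + (-10) + (0)
= -7

-7


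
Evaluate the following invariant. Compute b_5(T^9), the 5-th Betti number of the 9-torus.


By the Kunneth formula, b_k(T^n) = C(n,k).
b_5(T^9) = C(9,5).
C(9,5) = 9!/(5!*4!) = 126

126


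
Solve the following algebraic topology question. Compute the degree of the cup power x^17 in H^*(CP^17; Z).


|x| = 2 in H^*(CP^n).
|x^17| = 17 * |x| = 17 * 2 = 34

34


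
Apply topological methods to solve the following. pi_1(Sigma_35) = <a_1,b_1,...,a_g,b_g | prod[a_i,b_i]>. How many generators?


Standard presentation: pi_1(Sigma_g) = <a_1,b_1,...,a_g,b_g | [a_1,b_1]...[a_g,b_g] = 1>.
Number of generators = 2g = 2*35 = 70

70


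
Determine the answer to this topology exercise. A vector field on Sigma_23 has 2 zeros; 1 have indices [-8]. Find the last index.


Poincare-Hopf: sum of indices = chi(M).
chi(Sigma_23) = 2 - 2*23 = -44.
Sum of known indices = -8.
x = chi - (sum known) = -44 - (-8) = -36

-36


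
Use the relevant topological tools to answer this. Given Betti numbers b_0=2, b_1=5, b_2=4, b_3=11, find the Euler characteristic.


chi = sum_k (-1)^k b_k.
= (2) + (-5) + (4) + (-11)
= -10

-10


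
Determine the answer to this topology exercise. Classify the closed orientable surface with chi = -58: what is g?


chi = 2 - 2g for closed orientable surfaces.
-58 = 2 - 2g
2g = 2 - (-58) = 60
g = 30

30


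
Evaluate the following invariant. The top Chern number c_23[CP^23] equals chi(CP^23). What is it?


For any closed oriented manifold, <e(TM),[M]> = chi(M).
chi(CP^23) = 23+1 = 24

24


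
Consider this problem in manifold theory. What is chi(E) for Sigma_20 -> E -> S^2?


chi(S^2) = 2 (n even), chi(Sigma_20) = 2 - 2*20 = -38.
chi(E) = 2 * (-38) = -76

-76


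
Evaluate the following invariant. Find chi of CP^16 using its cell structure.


CP^16 has one cell in each even dimension 0, 2, ..., 2*16 (16+1 cells total).
All cells are even-dimensional, so chi = number of cells.
chi = 16 + 1 = 17

17


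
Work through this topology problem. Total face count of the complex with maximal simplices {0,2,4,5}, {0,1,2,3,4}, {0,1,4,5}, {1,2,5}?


Each maximal simplex on m vertices has 2^m - 1 nonempty faces.
Take the union (dedupe shared faces).
Total distinct faces = 44

44


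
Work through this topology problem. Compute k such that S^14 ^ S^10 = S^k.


S^m ^ S^n = S^{m+n}.
k = 14 + 10 = 24

24


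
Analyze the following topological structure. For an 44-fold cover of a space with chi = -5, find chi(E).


For a finite covering: chi(E) = (number of sheets) * chi(B).
chi(E) = 44 * (-5) = -220

-220


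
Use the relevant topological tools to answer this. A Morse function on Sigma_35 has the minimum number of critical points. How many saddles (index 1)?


A perfect Morse function has m_k = b_k.
For Sigma_35: b_0=1, b_1=2g=70, b_2=1.
Saddles m_1 = 2g = 70

70


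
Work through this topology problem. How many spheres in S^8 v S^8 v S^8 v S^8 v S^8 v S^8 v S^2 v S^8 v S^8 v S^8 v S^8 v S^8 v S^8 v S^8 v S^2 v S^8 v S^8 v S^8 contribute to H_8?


For a wedge of spheres, H_k (k>0) is free on one generator per sphere of dimension k.
Spheres of dimension 8: count = 16.
b_8 = 16

16


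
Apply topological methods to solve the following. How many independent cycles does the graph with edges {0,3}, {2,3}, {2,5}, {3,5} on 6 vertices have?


b_1 = E - V + (number of components).
E = 4, V = 6, components = 3.
b_1 = 4 - 6 + 3 = 1

1


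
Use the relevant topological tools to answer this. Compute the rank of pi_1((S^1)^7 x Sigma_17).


pi_1(A x B) = pi_1(A) x pi_1(B); rank of abelianization = b_1.
b_1(T^7) = 7, b_1(Sigma_17) = 2*17 = 34.
b_1(product) = 7 + 34 = 41

41


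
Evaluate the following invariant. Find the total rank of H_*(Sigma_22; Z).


For Sigma_22: b_0 = 1, b_1 = 2g = 44, b_2 = 1.
Total = 1 + 44 + 1 = 46

46


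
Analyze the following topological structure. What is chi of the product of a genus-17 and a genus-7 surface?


chi(Sigma_17) = 2 - 2*17 = -32
chi(Sigma_7) = 2 - 2*7 = -12
chi(product) = (-32) * (-12) = 384

384


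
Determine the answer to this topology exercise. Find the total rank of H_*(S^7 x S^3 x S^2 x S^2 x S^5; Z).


Total Betti number is multiplicative under products.
Each S^d (d>=1) has total Betti number 2.
There are 5 sphere factors.
Total = 2^5 = 32

32


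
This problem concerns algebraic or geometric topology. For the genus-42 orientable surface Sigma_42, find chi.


For a closed orientable surface of genus g: chi = 2 - 2g.
Here g = 42.
chi = 2 - 2*42 = 2 - 84 = -82

-82


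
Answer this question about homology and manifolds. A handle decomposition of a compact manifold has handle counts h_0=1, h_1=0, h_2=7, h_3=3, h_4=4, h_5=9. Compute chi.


Handles of index k contribute (-1)^k to chi (same as CW cells).
chi = (1) + (0) + (7) + (-3) + (4) + (-9) = 0

0


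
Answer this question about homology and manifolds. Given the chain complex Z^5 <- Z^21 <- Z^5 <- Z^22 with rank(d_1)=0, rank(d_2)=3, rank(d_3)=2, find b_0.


rank H_k = rank(ker d_k) - rank(im d_{k+1}).
rank(ker d_0) = rank(C_0) - rank(d_0) = 5 - 0 = 5.
rank(im d_{0+1}) = 0.
rank H_0 = 5 - 0 = 5

5


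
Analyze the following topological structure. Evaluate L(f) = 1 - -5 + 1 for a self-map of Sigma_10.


L(f) = tr(f_0*) - tr(f_1*) + tr(f_2*).
= 1 - (-5) + (1)
= 7

7


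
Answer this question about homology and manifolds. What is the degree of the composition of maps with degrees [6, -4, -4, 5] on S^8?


Degree is multiplicative: deg(composition) = product of degrees.
= (6) * (-4) * (-4) * (5) = 480

480


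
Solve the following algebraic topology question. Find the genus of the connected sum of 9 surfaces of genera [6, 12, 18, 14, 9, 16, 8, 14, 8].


Genus is additive under connected sum of orientable surfaces.
g = 6 + 12 + 18 + 14 + 9 + 16 + 8 + 14 + 8 = 105

105


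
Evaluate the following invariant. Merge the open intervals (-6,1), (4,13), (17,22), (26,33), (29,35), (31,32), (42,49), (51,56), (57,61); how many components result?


Sort and merge overlapping open intervals.
Merged: (-6,1), (4,13), (17,22), (26,35), (42,49), (51,56), (57,61).
Number of components = 7

7


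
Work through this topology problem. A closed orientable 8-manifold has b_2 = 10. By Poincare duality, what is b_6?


Poincare duality for closed orientable n-manifolds: b_k = b_{n-k}.
Here n = 8, so b_6 = b_2 = 10

10


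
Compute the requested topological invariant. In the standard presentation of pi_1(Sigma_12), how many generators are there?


Standard presentation: pi_1(Sigma_g) = <a_1,b_1,...,a_g,b_g | [a_1,b_1]...[a_g,b_g] = 1>.
Number of generators = 2g = 2*12 = 24

24


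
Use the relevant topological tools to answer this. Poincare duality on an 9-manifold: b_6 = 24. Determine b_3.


Poincare duality for closed orientable n-manifolds: b_k = b_{n-k}.
Here n = 9, so b_3 = b_6 = 24

24


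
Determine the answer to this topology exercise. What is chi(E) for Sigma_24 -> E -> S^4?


chi(S^4) = 2 (n even), chi(Sigma_24) = 2 - 2*24 = -46.
chi(E) = 2 * (-46) = -92

-92


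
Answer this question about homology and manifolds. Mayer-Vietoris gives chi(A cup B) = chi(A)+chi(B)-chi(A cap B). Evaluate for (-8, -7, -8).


chi(A cup B) = chi(A) + chi(B) - chi(A cap B)
= -8 + (-7) - (-8)
= -7

-7


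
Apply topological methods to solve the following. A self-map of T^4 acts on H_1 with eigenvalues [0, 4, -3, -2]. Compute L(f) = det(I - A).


For a torus self-map: L(f) = det(I - A) where A acts on H_1.
L(f) = (1-0) * (1-4) * (1--3) * (1--2) = 1 * -3 * 4 * 3 = -36

-36


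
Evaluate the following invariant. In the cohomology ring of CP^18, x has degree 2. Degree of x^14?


|x| = 2 in H^*(CP^n).
|x^14| = 14 * |x| = 14 * 2 = 28

28


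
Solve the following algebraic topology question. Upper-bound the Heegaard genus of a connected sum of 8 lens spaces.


Heegaard genus satisfies g(A#B) <= g(A) + g(B).
Each lens space has g = 1.
Upper bound: 8 * 1 = 8

8


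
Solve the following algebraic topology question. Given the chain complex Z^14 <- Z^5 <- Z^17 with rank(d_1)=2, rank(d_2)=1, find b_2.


rank H_k = rank(ker d_k) - rank(im d_{k+1}).
rank(ker d_2) = rank(C_2) - rank(d_2) = 17 - 1 = 16.
rank(im d_{2+1}) = 0.
rank H_2 = 16 - 0 = 16

16


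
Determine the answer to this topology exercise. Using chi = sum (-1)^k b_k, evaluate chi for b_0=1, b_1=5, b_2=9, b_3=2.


chi = sum_k (-1)^k b_k.
= (1) + (-5) + (9) + (-2)
= 3

3


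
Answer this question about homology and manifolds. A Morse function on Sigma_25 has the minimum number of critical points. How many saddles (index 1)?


A perfect Morse function has m_k = b_k.
For Sigma_25: b_0=1, b_1=2g=50, b_2=1.
Saddles m_1 = 2g = 50

50


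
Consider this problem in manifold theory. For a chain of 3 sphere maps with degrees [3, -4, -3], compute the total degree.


Degree is multiplicative: deg(composition) = product of degrees.
= (3) * (-4) * (-3) = 36

36


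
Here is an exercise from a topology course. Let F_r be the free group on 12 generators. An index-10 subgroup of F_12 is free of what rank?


Nielsen-Schreier: an index-n subgroup of F_r is free of rank 1 + n(r-1).
Equivalently: chi(cover) = n*chi(base); chi(vee_r S^1) = 1 - 12 = -11.
chi(E) = 10*(-11) = -110; rank = 1 - chi(E) = 1 - (-110) = 111.
rank = 1 + 10*(12-1) = 1 + 110 = 111

111


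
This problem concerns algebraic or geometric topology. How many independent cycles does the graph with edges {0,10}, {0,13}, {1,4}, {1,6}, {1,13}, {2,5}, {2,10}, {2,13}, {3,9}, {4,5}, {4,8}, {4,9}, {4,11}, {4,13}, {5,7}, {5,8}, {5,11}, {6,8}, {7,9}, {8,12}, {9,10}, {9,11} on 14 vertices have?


b_1 = E - V + (number of components).
E = 22, V = 14, components = 1.
b_1 = 22 - 14 + 1 = 9

9


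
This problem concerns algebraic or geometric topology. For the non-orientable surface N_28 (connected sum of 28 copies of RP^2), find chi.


For a non-orientable closed surface with k crosscaps: chi = 2 - k.
Here k = 28.
chi = 2 - 28 = -26

-26


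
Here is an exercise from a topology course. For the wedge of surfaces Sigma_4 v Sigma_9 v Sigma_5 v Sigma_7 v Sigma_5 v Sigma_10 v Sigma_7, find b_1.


For a wedge X v Y: reduced H_k(X v Y) = H_k(X) + H_k(Y).
Each Sigma_g contributes b_1 = 2g.
b_1 = 8 + 18 + 10 + 14 + 10 + 20 + 14 = 94

94


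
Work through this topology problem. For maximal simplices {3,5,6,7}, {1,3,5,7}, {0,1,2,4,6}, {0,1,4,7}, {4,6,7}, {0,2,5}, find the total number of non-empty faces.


Each maximal simplex on m vertices has 2^m - 1 nonempty faces.
Take the union (dedupe shared faces).
Total distinct faces = 62

62


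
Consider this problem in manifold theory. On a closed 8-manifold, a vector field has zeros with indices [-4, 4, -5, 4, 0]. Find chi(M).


Poincare-Hopf: chi(M) = sum of indices of zeros.
chi = (-4) + (4) + (-5) + (4) + (0) = -1

-1


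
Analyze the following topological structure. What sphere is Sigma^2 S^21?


Each suspension raises dimension by 1: Sigma S^n = S^{n+1}.
Sigma^2 S^21 = S^{21+2} = S^23

23


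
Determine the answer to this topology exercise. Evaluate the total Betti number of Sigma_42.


For Sigma_42: b_0 = 1, b_1 = 2g = 84, b_2 = 1.
Total = 1 + 84 + 1 = 86

86


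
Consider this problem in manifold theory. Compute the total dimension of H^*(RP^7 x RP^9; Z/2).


dim H^*(RP^n; Z/2) = n+1 (one Z/2 in each degree 0..n).
Total Betti number is multiplicative.
Total = (7+1) * (9+1) = 8 * 10 = 80

80


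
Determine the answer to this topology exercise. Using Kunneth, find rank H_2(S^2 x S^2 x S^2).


Each S^d has Poincare polynomial 1 + t^d.
The product S^2 x S^2 x S^2 has Poincare polynomial prod(1+t^d_i).
Expanding: b_0=1, b_2=3, b_4=3, b_6=1.
b_2 = 3

3


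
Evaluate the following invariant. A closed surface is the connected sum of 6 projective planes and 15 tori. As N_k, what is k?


Since a >= 1, the sum is non-orientable; each T^2 can be replaced by RP^2 # RP^2 (since T^2#RP^2 = 3RP^2).
Total crosscaps k = 6 + 2*15 = 36.
Check via chi: chi = 6*1 + 15*0 - (6+15-1)*2 = -34 = 2 - k = -34. Consistent.

36


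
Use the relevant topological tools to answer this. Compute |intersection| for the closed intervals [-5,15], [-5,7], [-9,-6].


Intersection = [max(a_i), min(b_i)] = [-5, -6].
Since -5 > -6, the intersection is empty.
Length = 0

0


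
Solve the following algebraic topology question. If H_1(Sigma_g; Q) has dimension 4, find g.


For a closed orientable surface: b_1 = 2g.
4 = 2g
g = 4 / 2 = 2

2


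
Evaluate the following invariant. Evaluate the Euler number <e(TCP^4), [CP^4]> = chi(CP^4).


For any closed oriented manifold, <e(TM),[M]> = chi(M).
chi(CP^4) = 4+1 = 5

5


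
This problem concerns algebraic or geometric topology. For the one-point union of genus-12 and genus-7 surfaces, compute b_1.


For a wedge: H_1(A v B) = H_1(A) + H_1(B).
b_1(Sigma_12) = 24, b_1(Sigma_7) = 14.
b_1 = 24 + 14 = 38

38


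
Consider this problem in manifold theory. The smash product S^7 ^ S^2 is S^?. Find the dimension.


S^m ^ S^n = S^{m+n}.
k = 7 + 2 = 9

9


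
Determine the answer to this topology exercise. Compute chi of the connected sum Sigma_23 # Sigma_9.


chi(Sigma_23) = 2 - 2*23 = -44
chi(Sigma_9) = 2 - 2*9 = -16
For surfaces: chi(A#B) = chi(A) + chi(B) - 2.
chi = -44 + -16 - 2 = -62

-62


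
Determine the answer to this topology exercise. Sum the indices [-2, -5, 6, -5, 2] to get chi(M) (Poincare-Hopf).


Poincare-Hopf: chi(M) = sum of indices of zeros.
chi = (-2) + (-5) + (6) + (-5) + (2) = -4

-4


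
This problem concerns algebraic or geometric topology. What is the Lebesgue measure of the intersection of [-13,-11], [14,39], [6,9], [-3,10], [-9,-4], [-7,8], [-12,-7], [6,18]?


Intersection = [max(a_i), min(b_i)] = [14, -11].
Since 14 > -11, the intersection is empty.
Length = 0

0


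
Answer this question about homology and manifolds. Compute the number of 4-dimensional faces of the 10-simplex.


Delta^10 has 10+1 vertices. A 4-face is a choice of 4+1 vertices.
f_4 = C(10+1, 4+1) = C(11,5) = 462

462


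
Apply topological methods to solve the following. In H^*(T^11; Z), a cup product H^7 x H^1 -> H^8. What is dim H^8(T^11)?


Cup product: H^p x H^q -> H^{p+q}; here p+q = 7+1 = 8.
rank H^k(T^n) = C(n,k).
C(11,8) = 165

165


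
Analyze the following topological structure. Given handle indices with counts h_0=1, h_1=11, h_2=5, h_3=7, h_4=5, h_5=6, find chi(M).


Handles of index k contribute (-1)^k to chi (same as CW cells).
chi = (1) + (-11) + (5) + (-7) + (5) + (-6) = -13

-13


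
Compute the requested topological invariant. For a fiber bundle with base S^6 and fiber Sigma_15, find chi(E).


chi(S^6) = 2 (n even), chi(Sigma_15) = 2 - 2*15 = -28.
chi(E) = 2 * (-28) = -56

-56


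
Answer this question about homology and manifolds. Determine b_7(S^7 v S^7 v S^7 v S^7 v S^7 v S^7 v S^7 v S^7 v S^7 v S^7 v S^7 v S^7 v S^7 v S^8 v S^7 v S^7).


For a wedge of spheres, H_k (k>0) is free on one generator per sphere of dimension k.
Spheres of dimension 7: count = 15.
b_7 = 15

15


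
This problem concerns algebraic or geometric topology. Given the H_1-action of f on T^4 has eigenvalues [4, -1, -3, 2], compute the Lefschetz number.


For a torus self-map: L(f) = det(I - A) where A acts on H_1.
L(f) = (1-4) * (1--1) * (1--3) * (1-2) = -3 * 2 * 4 * -1 = 24

24


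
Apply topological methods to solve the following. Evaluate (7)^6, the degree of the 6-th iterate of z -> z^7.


deg(f) = 7. Degree is multiplicative: deg(f^6) = (deg f)^6.
deg(f^6) = (7)^6 = 117649

117649


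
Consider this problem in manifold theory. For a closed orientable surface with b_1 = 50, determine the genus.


For a closed orientable surface: b_1 = 2g.
50 = 2g
g = 50 / 2 = 25

25


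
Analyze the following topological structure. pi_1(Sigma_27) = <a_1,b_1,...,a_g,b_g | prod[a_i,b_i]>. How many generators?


Standard presentation: pi_1(Sigma_g) = <a_1,b_1,...,a_g,b_g | [a_1,b_1]...[a_g,b_g] = 1>.
Number of generators = 2g = 2*27 = 54

54


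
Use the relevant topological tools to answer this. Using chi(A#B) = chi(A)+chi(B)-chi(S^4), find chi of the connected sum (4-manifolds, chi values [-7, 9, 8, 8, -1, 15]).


For n-manifolds: chi(A#B) = chi(A) + chi(B) - chi(S^4).
chi(S^4) = 1 + (-1)^4 = 2.
chi(#) = (sum chi_i) - (6-1)*chi(S^4) = 32 - 5*2 = 22

22


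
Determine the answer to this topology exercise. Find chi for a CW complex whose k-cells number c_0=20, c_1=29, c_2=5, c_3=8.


chi = sum_k (-1)^k c_k.
= (-1)^0*20 + (-1)^1*29 + (-1)^2*5 + (-1)^3*8
= (20) + (-29) + (5) + (-8)
= -12

-12
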